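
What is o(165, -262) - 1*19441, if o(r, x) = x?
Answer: -19703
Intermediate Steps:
o(165, -262) - 1*19441 = -262 - 1*19441 = -262 - 19441 = -19703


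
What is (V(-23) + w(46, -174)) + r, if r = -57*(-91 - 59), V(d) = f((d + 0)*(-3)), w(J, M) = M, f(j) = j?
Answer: 8445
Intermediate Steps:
V(d) = -3*d (V(d) = (d + 0)*(-3) = d*(-3) = -3*d)
r = 8550 (r = -57*(-150) = 8550)
(V(-23) + w(46, -174)) + r = (-3*(-23) - 174) + 8550 = (69 - 174) + 8550 = -105 + 8550 = 8445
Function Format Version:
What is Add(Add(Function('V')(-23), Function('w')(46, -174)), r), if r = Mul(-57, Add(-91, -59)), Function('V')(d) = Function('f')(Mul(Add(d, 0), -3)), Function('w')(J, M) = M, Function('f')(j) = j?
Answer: 8445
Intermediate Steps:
Function('V')(d) = Mul(-3, d) (Function('V')(d) = Mul(Add(d, 0), -3) = Mul(d, -3) = Mul(-3, d))
r = 8550 (r = Mul(-57, -150) = 8550)
Add(Add(Function('V')(-23), Function('w')(46, -174)), r) = Add(Add(Mul(-3, -23), -174), 8550) = Add(Add(69, -174), 8550) = Add(-105, 8550) = 8445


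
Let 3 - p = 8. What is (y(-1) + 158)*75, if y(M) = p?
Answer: 11475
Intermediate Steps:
p = -5 (p = 3 - 1*8 = 3 - 8 = -5)
y(M) = -5
(y(-1) + 158)*75 = (-5 + 158)*75 = 153*75 = 11475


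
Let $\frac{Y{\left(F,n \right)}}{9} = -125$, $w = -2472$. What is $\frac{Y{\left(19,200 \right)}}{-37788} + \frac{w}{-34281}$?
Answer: $\frac{14664229}{143934492} \approx 0.10188$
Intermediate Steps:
$Y{\left(F,n \right)} = -1125$ ($Y{\left(F,n \right)} = 9 \left(-125\right) = -1125$)
$\frac{Y{\left(19,200 \right)}}{-37788} + \frac{w}{-34281} = - \frac{1125}{-37788} - \frac{2472}{-34281} = \left(-1125\right) \left(- \frac{1}{37788}\right) - - \frac{824}{11427} = \frac{375}{12596} + \frac{824}{11427} = \frac{14664229}{143934492}$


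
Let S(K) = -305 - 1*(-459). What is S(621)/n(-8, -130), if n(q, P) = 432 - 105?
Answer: 154/327 ≈ 0.47095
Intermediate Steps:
n(q, P) = 327
S(K) = 154 (S(K) = -305 + 459 = 154)
S(621)/n(-8, -130) = 154/327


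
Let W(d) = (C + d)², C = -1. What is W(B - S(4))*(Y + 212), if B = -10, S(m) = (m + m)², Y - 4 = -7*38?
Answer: -281250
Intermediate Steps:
Y = -262 (Y = 4 - 7*38 = 4 - 266 = -262)
S(m) = 4*m² (S(m) = (2*m)² = 4*m²)
W(d) = (-1 + d)²
W(B - S(4))*(Y + 212) = (-1 + (-10 - 4*4²))²*(-262 + 212) = (-1 + (-10 - 4*16))²*(-50) = (-1 + (-10 - 1*64))²*(-50) = (-1 + (-10 - 64))²*(-50) = (-1 - 74)²*(-50) = (-75)²*(-50) = 5625*(-50) = -281250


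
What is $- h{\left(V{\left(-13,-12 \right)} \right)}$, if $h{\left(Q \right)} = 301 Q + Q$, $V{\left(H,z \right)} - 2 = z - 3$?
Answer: $3926$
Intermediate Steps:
$V{\left(H,z \right)} = -1 + z$ ($V{\left(H,z \right)} = 2 + \left(z - 3\right) = 2 + \left(-3 + z\right) = -1 + z$)
$h{\left(Q \right)} = 302 Q$
$- h{\left(V{\left(-13,-12 \right)} \right)} = - 302 \left(-1 - 12\right) = - 302 \left(-13\right) = \left(-1\right) \left(-3926\right) = 3926$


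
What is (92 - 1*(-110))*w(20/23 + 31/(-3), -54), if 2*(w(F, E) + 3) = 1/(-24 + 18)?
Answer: -3737/6 ≈ -622.83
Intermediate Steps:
w(F, E) = -37/12 (w(F, E) = -3 + 1/(2*(-24 + 18)) = -3 + (½)/(-6) = -3 + (½)*(-⅙) = -3 - 1/12 = -37/12)
(92 - 1*(-110))*w(20/23 + 31/(-3), -54) = (92 - 1*(-110))*(-37/12) = (92 + 110)*(-37/12) = 202*(-37/12) = -3737/6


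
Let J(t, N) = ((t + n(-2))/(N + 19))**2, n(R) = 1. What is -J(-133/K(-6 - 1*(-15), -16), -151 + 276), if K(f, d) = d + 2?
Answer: -49/9216 ≈ -0.0053168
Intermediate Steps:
K(f, d) = 2 + d
J(t, N) = (1 + t)**2/(19 + N)**2 (J(t, N) = ((t + 1)/(N + 19))**2 = ((1 + t)/(19 + N))**2 = (1 + t)**2/(19 + N)**2)
-J(-133/K(-6 - 1*(-15), -16), -151 + 276) = -(1 - 133/(2 - 16))**2/(19 + (-151 + 276))**2 = -(1 - 133/(-14))**2/(19 + 125)**2 = -(1 - 133*(-1/14))**2/144**2 = -(1 + 19/2)**2/20736 = -(21/2)**2/20736 = -441/(4*20736) = -1*49/9216 = -49/9216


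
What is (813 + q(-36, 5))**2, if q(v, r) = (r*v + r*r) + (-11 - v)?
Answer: 466489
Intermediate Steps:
q(v, r) = -11 + r**2 - v + r*v (q(v, r) = (r*v + r**2) + (-11 - v) = (r**2 + r*v) + (-11 - v) = -11 + r**2 - v + r*v)
(813 + q(-36, 5))**2 = (813 + (-11 + 5**2 - 1*(-36) + 5*(-36)))**2 = (813 + (-11 + 25 + 36 - 180))**2 = (813 - 130)**2 = 683**2 = 466489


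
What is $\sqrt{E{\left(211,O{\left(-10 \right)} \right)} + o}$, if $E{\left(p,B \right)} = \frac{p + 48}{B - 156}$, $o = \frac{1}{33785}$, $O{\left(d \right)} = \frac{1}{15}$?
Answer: $\frac{i \sqrt{10371972392902390}}{79023115} \approx 1.2888 i$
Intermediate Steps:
$O{\left(d \right)} = \frac{1}{15}$
$o = \frac{1}{33785} \approx 2.9599 \cdot 10^{-5}$
$E{\left(p,B \right)} = \frac{48 + p}{-156 + B}$
$\sqrt{E{\left(211,O{\left(-10 \right)} \right)} + o} = \sqrt{\frac{48 + 211}{-156 + \frac{1}{15}} + \frac{1}{33785}} = \sqrt{\frac{1}{- \frac{2339}{15}} \cdot 259 + \frac{1}{33785}} = \sqrt{\left(- \frac{15}{2339}\right) 259 + \frac{1}{33785}} = \sqrt{- \frac{3885}{2339} + \frac{1}{33785}} = \sqrt{- \frac{131252386}{79023115}} = \frac{i \sqrt{10371972392902390}}{79023115}$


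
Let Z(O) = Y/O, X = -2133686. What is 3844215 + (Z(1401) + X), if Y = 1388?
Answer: 2396452517/1401 ≈ 1.7105e+6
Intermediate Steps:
Z(O) = 1388/O
3844215 + (Z(1401) + X) = 3844215 + (1388/1401 - 2133686) = 3844215 - 2989292698/1401 = 2396452517/1401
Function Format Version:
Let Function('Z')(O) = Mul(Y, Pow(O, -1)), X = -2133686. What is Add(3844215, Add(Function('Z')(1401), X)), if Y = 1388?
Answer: Rational(2396452517, 1401) ≈ 1.7105e+6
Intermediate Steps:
Function('Z')(O) = Mul(1388, Pow(O, -1))
Add(3844215, Add(Function('Z')(1401), X)) = Add(3844215, Add(Mul(1388, Pow(1401, -1)), -2133686)) = Add(3844215, Add(Mul(1388, Rational(1, 1401)), -2133686)) = Add(3844215, Add(Rational(1388, 1401), -2133686)) = Add(3844215, Rational(-2989292698, 1401)) = Rational(2396452517, 1401)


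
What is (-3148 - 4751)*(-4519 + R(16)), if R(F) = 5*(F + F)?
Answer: 34431741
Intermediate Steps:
R(F) = 10*F (R(F) = 5*(2*F) = 10*F)
(-3148 - 4751)*(-4519 + R(16)) = (-3148 - 4751)*(-4519 + 10*16) = -7899*(-4519 + 160) = -7899*(-4359) = 34431741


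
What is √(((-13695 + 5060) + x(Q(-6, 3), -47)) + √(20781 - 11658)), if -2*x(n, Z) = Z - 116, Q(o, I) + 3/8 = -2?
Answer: √(-34214 + 4*√9123)/2 ≈ 91.967*I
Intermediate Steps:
Q(o, I) = -19/8 (Q(o, I) = -3/8 - 2 = -19/8)
x(n, Z) = 58 - Z/2 (x(n, Z) = -(Z - 116)/2 = -(-116 + Z)/2 = 58 - Z/2)
√(((-13695 + 5060) + x(Q(-6, 3), -47)) + √(20781 - 11658)) = √(((-13695 + 5060) + (58 - ½*(-47))) + √(20781 - 11658)) = √((-8635 + (58 + 47/2)) + √9123) = √((-8635 + 163/2) + √9123) = √(-17107/2 + √9123)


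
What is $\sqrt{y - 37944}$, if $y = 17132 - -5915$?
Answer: $i \sqrt{14897} \approx 122.05 i$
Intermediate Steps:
$y = 23047$ ($y = 17132 + 5915 = 23047$)
$\sqrt{y - 37944} = \sqrt{23047 - 37944} = \sqrt{-14897} = i \sqrt{14897}$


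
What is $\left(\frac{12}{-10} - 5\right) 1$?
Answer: $- \frac{31}{5} \approx -6.2$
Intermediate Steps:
$\left(\frac{12}{-10} - 5\right) 1 = \left(12 \left(- \frac{1}{10}\right) - 5\right) 1 = \left(- \frac{6}{5} - 5\right) 1 = \left(- \frac{31}{5}\right) 1 = - \frac{31}{5}$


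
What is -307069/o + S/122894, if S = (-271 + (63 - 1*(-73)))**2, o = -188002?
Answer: 10290818534/5776079447 ≈ 1.7816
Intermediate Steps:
S = 18225 (S = (-271 + (63 + 73))**2 = (-271 + 136)**2 = (-135)**2 = 18225)
-307069/o + S/122894 = -307069/(-188002) + 18225/122894 = -307069*(-1/188002) + 18225*(1/122894) = 307069/188002 + 18225/122894 = 10290818534/5776079447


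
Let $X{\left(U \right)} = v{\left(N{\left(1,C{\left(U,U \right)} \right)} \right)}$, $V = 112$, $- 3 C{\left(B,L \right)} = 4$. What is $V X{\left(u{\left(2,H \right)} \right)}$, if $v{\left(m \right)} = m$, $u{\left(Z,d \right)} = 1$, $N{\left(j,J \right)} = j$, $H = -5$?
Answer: $112$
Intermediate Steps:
$C{\left(B,L \right)} = - \frac{4}{3}$ ($C{\left(B,L \right)} = \left(- \frac{1}{3}\right) 4 = - \frac{4}{3}$)
$X{\left(U \right)} = 1$
$V X{\left(u{\left(2,H \right)} \right)} = 112 \cdot 1 = 112$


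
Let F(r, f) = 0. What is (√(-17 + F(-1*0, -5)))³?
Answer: -17*I*√17 ≈ -70.093*I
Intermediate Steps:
(√(-17 + F(-1*0, -5)))³ = (√(-17 + 0))³ = (√(-17))³ = (I*√17)³ = -17*I*√17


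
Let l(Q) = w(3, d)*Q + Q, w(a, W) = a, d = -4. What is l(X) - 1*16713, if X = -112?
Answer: -17161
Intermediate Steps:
l(Q) = 4*Q (l(Q) = 3*Q + Q = 4*Q)
l(X) - 1*16713 = 4*(-112) - 1*16713 = -448 - 16713 = -17161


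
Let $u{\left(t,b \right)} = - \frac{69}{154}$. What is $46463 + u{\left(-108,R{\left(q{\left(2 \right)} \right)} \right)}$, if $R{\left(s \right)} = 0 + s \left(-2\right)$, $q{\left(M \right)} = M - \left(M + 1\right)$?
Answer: $\frac{7155233}{154} \approx 46463.0$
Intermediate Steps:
$q{\left(M \right)} = -1$ ($q{\left(M \right)} = M - \left(1 + M\right) = -1$)
$R{\left(s \right)} = - 2 s$ ($R{\left(s \right)} = 0 - 2 s = - 2 s$)
$u{\left(t,b \right)} = - \frac{69}{154}$ ($u{\left(t,b \right)} = \left(-69\right) \frac{1}{154} = - \frac{69}{154}$)
$46463 + u{\left(-108,R{\left(q{\left(2 \right)} \right)} \right)} = 46463 - \frac{69}{154} = \frac{7155233}{154}$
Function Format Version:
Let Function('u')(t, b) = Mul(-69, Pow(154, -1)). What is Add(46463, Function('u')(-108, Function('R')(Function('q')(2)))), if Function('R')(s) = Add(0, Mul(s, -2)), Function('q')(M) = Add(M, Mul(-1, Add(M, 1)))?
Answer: Rational(7155233, 154) ≈ 46463.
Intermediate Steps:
Function('q')(M) = -1 (Function('q')(M) = Add(M, Mul(-1, Add(1, M))) = Add(M, Add(-1, Mul(-1, M))) = -1)
Function('R')(s) = Mul(-2, s) (Function('R')(s) = Add(0, Mul(-2, s)) = Mul(-2, s))
Function('u')(t, b) = Rational(-69, 154) (Function('u')(t, b) = Mul(-69, Rational(1, 154)) = Rational(-69, 154))
Add(46463, Function('u')(-108, Function('R')(Function('q')(2)))) = Add(46463, Rational(-69, 154)) = Rational(7155233, 154)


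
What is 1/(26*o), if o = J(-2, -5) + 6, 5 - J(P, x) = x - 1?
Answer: 1/442 ≈ 0.0022624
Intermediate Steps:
J(P, x) = 6 - x (J(P, x) = 5 - (x - 1) = 5 - (-1 + x) = 5 + (1 - x) = 6 - x)
o = 17 (o = (6 - 1*(-5)) + 6 = (6 + 5) + 6 = 11 + 6 = 17)
1/(26*o) = 1/(26*17) = 1/442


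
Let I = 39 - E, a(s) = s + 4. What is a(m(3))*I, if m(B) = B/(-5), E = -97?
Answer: 2312/5 ≈ 462.40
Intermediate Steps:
m(B) = -B/5 (m(B) = B*(-⅕) = -B/5)
a(s) = 4 + s
I = 136 (I = 39 - 1*(-97) = 39 + 97 = 136)
a(m(3))*I = (4 - ⅕*3)*136 = (4 - ⅗)*136 = (17/5)*136 = 2312/5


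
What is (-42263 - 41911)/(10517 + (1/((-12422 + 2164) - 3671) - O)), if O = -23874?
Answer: -586229823/239516119 ≈ -2.4476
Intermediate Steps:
(-42263 - 41911)/(10517 + (1/((-12422 + 2164) - 3671) - O)) = (-42263 - 41911)/(10517 + (1/((-12422 + 2164) - 3671) - 1*(-23874))) = -84174/(10517 + (1/(-10258 - 3671) + 23874)) = -84174/(10517 + (1/(-13929) + 23874)) = -84174/(10517 + (-1/13929 + 23874)) = -84174/(10517 + 332540945/13929) = -84174/479032238/13929 = -84174*13929/479032238 = -586229823/239516119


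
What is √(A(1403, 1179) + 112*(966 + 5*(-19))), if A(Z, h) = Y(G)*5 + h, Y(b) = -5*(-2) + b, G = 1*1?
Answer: √98786 ≈ 314.30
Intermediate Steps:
G = 1
Y(b) = 10 + b
A(Z, h) = 55 + h (A(Z, h) = (10 + 1)*5 + h = 11*5 + h = 55 + h)
√(A(1403, 1179) + 112*(966 + 5*(-19))) = √((55 + 1179) + 112*(966 + 5*(-19))) = √(1234 + 112*(966 - 95)) = √(1234 + 112*871) = √(1234 + 97552) = √98786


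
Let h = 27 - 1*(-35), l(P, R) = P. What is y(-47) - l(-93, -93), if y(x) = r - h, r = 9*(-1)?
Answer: 22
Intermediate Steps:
r = -9
h = 62 (h = 27 + 35 = 62)
y(x) = -71 (y(x) = -9 - 1*62 = -9 - 62 = -71)
y(-47) - l(-93, -93) = -71 - 1*(-93) = -71 + 93 = 22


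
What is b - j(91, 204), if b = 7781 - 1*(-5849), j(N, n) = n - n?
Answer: 13630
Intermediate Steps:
j(N, n) = 0
b = 13630 (b = 7781 + 5849 = 13630)
b - j(91, 204) = 13630 - 1*0 = 13630 + 0 = 13630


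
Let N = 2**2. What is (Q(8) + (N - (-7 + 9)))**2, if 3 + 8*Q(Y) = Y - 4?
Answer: 289/64 ≈ 4.5156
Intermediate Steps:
N = 4
Q(Y) = -7/8 + Y/8 (Q(Y) = -3/8 + (Y - 4)/8 = -3/8 + (-4 + Y)/8 = -3/8 + (-1/2 + Y/8) = -7/8 + Y/8)
(Q(8) + (N - (-7 + 9)))**2 = ((-7/8 + (1/8)*8) + (4 - (-7 + 9)))**2 = ((-7/8 + 1) + (4 - 1*2))**2 = (1/8 + (4 - 2))**2 = (1/8 + 2)**2 = (17/8)**2 = 289/64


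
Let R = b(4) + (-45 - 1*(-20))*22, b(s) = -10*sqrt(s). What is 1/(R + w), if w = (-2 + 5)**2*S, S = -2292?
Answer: -1/21198 ≈ -4.7174e-5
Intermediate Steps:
R = -570 (R = -10*sqrt(4) + (-45 - 1*(-20))*22 = -10*2 + (-45 + 20)*22 = -20 - 25*22 = -20 - 550 = -570)
w = -20628 (w = (-2 + 5)**2*(-2292) = 3**2*(-2292) = 9*(-2292) = -20628)
1/(R + w) = 1/(-570 - 20628) = 1/(-21198) = -1/21198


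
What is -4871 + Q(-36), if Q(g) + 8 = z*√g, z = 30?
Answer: -4879 + 180*I ≈ -4879.0 + 180.0*I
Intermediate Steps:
Q(g) = -8 + 30*√g
-4871 + Q(-36) = -4871 + (-8 + 30*√(-36)) = -4871 + (-8 + 30*(6*I)) = -4871 + (-8 + 180*I) = -4879 + 180*I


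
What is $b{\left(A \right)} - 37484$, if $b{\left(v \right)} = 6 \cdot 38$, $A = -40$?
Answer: $-37256$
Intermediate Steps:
$b{\left(v \right)} = 228$
$b{\left(A \right)} - 37484 = 228 - 37484 = -37256$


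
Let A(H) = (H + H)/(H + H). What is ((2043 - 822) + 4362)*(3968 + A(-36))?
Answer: 22158927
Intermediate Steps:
A(H) = 1 (A(H) = (2*H)/((2*H)) = (2*H)*(1/(2*H)) = 1)
((2043 - 822) + 4362)*(3968 + A(-36)) = ((2043 - 822) + 4362)*(3968 + 1) = (1221 + 4362)*3969 = 5583*3969 = 22158927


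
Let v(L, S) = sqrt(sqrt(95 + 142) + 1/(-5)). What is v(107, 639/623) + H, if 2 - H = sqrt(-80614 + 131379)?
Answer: 2 - sqrt(50765) + sqrt(-5 + 25*sqrt(237))/5 ≈ -219.41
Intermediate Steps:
H = 2 - sqrt(50765) (H = 2 - sqrt(-80614 + 131379) = 2 - sqrt(50765) ≈ -223.31)
v(L, S) = sqrt(-1/5 + sqrt(237)) (v(L, S) = sqrt(sqrt(237) - 1/5) = sqrt(-1/5 + sqrt(237)))
v(107, 639/623) + H = sqrt(-5 + 25*sqrt(237))/5 + (2 - sqrt(50765)) = 2 - sqrt(50765) + sqrt(-5 + 25*sqrt(237))/5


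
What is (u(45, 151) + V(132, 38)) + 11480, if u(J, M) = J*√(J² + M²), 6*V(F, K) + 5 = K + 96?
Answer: 23003/2 + 45*√24826 ≈ 18592.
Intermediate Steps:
V(F, K) = 91/6 + K/6 (V(F, K) = -⅚ + (K + 96)/6 = -⅚ + (96 + K)/6 = -⅚ + (16 + K/6) = 91/6 + K/6)
(u(45, 151) + V(132, 38)) + 11480 = (45*√(45² + 151²) + (91/6 + (⅙)*38)) + 11480 = (45*√(2025 + 22801) + (91/6 + 19/3)) + 11480 = (45*√24826 + 43/2) + 11480 = (43/2 + 45*√24826) + 11480 = 23003/2 + 45*√24826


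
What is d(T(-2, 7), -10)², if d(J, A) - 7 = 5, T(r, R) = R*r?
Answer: 144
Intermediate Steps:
d(J, A) = 12 (d(J, A) = 7 + 5 = 12)
d(T(-2, 7), -10)² = 12² = 144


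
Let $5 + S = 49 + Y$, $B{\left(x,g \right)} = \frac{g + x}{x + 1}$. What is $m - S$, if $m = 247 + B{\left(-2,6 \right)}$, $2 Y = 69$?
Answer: $\frac{329}{2} \approx 164.5$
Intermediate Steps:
$Y = \frac{69}{2}$ ($Y = \frac{1}{2} \cdot 69 = \frac{69}{2} \approx 34.5$)
$B{\left(x,g \right)} = \frac{g + x}{1 + x}$
$S = \frac{157}{2}$ ($S = -5 + \left(49 + \frac{69}{2}\right) = -5 + \frac{167}{2} = \frac{157}{2} \approx 78.5$)
$m = 243$ ($m = 247 + \frac{6 - 2}{1 - 2} = 247 + \frac{1}{-1} \cdot 4 = 247 - 4 = 243$)
$m - S = 243 - \frac{157}{2} = \frac{329}{2}$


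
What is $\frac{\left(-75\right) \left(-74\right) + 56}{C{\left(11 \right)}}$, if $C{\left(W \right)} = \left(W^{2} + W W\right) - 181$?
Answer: $\frac{5606}{61} \approx 91.902$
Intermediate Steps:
$C{\left(W \right)} = -181 + 2 W^{2}$ ($C{\left(W \right)} = \left(W^{2} + W^{2}\right) - 181 = 2 W^{2} - 181 = -181 + 2 W^{2}$)
$\frac{\left(-75\right) \left(-74\right) + 56}{C{\left(11 \right)}} = \frac{\left(-75\right) \left(-74\right) + 56}{-181 + 2 \cdot 11^{2}} = \frac{5550 + 56}{-181 + 2 \cdot 121} = \frac{5606}{-181 + 242} = \frac{5606}{61}$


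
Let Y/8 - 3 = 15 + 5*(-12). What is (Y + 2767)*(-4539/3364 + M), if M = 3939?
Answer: 32201650767/3364 ≈ 9.5724e+6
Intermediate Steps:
Y = -336 (Y = 24 + 8*(15 + 5*(-12)) = 24 + 8*(15 - 60) = 24 + 8*(-45) = 24 - 360 = -336)
(Y + 2767)*(-4539/3364 + M) = (-336 + 2767)*(-4539/3364 + 3939) = 2431*(-4539*1/3364 + 3939) = 2431*(-4539/3364 + 3939) = 2431*(13246257/3364) = 32201650767/3364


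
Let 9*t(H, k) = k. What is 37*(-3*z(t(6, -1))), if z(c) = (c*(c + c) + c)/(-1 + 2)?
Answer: 259/27 ≈ 9.5926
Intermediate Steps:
t(H, k) = k/9
z(c) = c + 2*c**2 (z(c) = (c*(2*c) + c)/1 = (2*c**2 + c)*1 = (c + 2*c**2)*1 = c + 2*c**2)
37*(-3*z(t(6, -1))) = 37*(-3*(1/9)*(-1)*(1 + 2*((1/9)*(-1)))) = 37*(-(-1)*(1 + 2*(-1/9))/3) = 37*(-(-1)*(1 - 2/9)/3) = 37*(-(-1)*7/(3*9)) = 37*(-3*(-7/81)) = 37*(7/27) = 259/27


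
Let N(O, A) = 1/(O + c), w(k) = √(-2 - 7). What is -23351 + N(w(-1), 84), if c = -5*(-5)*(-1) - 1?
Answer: -15995461/685 - 3*I/685 ≈ -23351.0 - 0.0043796*I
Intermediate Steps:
c = -26 (c = 25*(-1) - 1 = -25 - 1 = -26)
w(k) = 3*I (w(k) = √(-9) = 3*I)
N(O, A) = 1/(-26 + O) (N(O, A) = 1/(O - 26) = 1/(-26 + O))
-23351 + N(w(-1), 84) = -23351 + 1/(-26 + 3*I) = -23351 + (-26 - 3*I)/685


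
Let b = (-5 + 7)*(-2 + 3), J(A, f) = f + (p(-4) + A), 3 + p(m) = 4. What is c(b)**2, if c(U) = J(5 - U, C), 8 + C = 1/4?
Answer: 225/16 ≈ 14.063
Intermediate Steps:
p(m) = 1 (p(m) = -3 + 4 = 1)
C = -31/4 (C = -8 + 1/4 = -31/4 ≈ -7.7500)
J(A, f) = 1 + A + f (J(A, f) = f + (1 + A) = 1 + A + f)
b = 2 (b = 2*1 = 2)
c(U) = -7/4 - U (c(U) = 1 + (5 - U) - 31/4 = -7/4 - U)
c(b)**2 = (-7/4 - 1*2)**2 = (-7/4 - 2)**2 = (-15/4)**2 = 225/16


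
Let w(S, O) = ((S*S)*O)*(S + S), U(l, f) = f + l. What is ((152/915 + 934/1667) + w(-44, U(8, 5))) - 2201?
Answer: -3381577197431/1525305 ≈ -2.2170e+6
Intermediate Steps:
w(S, O) = 2*O*S³ (w(S, O) = (S²*O)*(2*S) = (O*S²)*(2*S) = 2*O*S³)
((152/915 + 934/1667) + w(-44, U(8, 5))) - 2201 = ((152/915 + 934/1667) + 2*(5 + 8)*(-44)³) - 2201 = ((152*(1/915) + 934*(1/1667)) + 2*13*(-85184)) - 2201 = ((152/915 + 934/1667) - 2214784) - 2201 = (1107994/1525305 - 2214784) - 2201 = -3378220001126/1525305 - 2201 = -3381577197431/1525305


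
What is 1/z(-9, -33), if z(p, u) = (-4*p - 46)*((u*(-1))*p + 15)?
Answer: 1/2820 ≈ 0.00035461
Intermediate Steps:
z(p, u) = (-46 - 4*p)*(15 - p*u) (z(p, u) = (-46 - 4*p)*((-u)*p + 15) = (-46 - 4*p)*(-p*u + 15) = (-46 - 4*p)*(15 - p*u))
1/z(-9, -33) = 1/(-690 - 60*(-9) + 4*(-33)*(-9)² + 46*(-9)*(-33)) = 1/(-690 + 540 + 4*(-33)*81 + 13662) = 1/(-690 + 540 - 10692 + 13662) = 1/2820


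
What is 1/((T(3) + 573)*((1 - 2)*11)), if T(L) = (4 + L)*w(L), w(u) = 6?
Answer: -1/6765 ≈ -0.00014782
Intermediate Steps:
T(L) = 24 + 6*L (T(L) = (4 + L)*6 = 24 + 6*L)
1/((T(3) + 573)*((1 - 2)*11)) = 1/(((24 + 6*3) + 573)*((1 - 2)*11)) = 1/(((24 + 18) + 573)*(-1*11)) = 1/((42 + 573)*(-11)) = 1/(615*(-11)) = 1/(-6765) = -1/6765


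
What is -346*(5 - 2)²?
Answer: -3114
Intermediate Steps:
-346*(5 - 2)² = -346*3² = -346*9 = -3114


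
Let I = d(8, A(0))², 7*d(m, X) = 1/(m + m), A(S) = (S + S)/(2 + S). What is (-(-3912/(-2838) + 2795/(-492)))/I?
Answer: 3139923136/58179 ≈ 53970.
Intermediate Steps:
A(S) = 2*S/(2 + S) (A(S) = (2*S)/(2 + S) = 2*S/(2 + S))
d(m, X) = 1/(14*m) (d(m, X) = 1/(7*(m + m)) = 1/(7*((2*m))) = (1/(2*m))/7 = 1/(14*m))
I = 1/12544 (I = ((1/14)/8)² = ((1/14)*(⅛))² = (1/112)² = 1/12544 ≈ 7.9719e-5)
(-(-3912/(-2838) + 2795/(-492)))/I = (-(-3912/(-2838) + 2795/(-492)))/(1/12544) = -(-3912*(-1/2838) + 2795*(-1/492))*12544 = -(652/473 - 2795/492)*12544 = -1*(-1001251/232716)*12544 = (1001251/232716)*12544 = 3139923136/58179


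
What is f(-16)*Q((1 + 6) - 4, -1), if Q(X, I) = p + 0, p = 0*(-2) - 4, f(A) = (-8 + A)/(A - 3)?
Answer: -96/19 ≈ -5.0526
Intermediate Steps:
f(A) = (-8 + A)/(-3 + A)
p = -4 (p = 0 - 4 = -4)
Q(X, I) = -4 (Q(X, I) = -4 + 0 = -4)
f(-16)*Q((1 + 6) - 4, -1) = ((-8 - 16)/(-3 - 16))*(-4) = (-24/(-19))*(-4) = -1/19*(-24)*(-4) = (24/19)*(-4) = -96/19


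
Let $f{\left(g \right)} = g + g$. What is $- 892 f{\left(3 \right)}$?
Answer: $-5352$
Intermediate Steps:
$f{\left(g \right)} = 2 g$
$- 892 f{\left(3 \right)} = - 892 \cdot 2 \cdot 3 = \left(-892\right) 6 = -5352$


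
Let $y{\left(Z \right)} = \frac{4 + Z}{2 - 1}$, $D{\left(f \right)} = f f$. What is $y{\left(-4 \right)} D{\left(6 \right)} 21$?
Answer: $0$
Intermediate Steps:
$D{\left(f \right)} = f^{2}$
$y{\left(Z \right)} = 4 + Z$ ($y{\left(Z \right)} = \frac{4 + Z}{1} = \left(4 + Z\right) 1 = 4 + Z$)
$y{\left(-4 \right)} D{\left(6 \right)} 21 = \left(4 - 4\right) 6^{2} \cdot 21 = 0 \cdot 36 \cdot 21 = 0 \cdot 21 = 0$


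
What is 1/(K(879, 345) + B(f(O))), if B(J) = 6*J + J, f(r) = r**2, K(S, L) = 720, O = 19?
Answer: 1/3247 ≈ 0.00030798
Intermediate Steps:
B(J) = 7*J
1/(K(879, 345) + B(f(O))) = 1/(720 + 7*19**2) = 1/(720 + 7*361) = 1/(720 + 2527) = 1/3247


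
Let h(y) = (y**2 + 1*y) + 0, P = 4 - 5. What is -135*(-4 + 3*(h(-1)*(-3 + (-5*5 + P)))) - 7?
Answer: 533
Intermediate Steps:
P = -1
h(y) = y + y**2 (h(y) = (y**2 + y) + 0 = (y + y**2) + 0 = y + y**2)
-135*(-4 + 3*(h(-1)*(-3 + (-5*5 + P)))) - 7 = -135*(-4 + 3*((-(1 - 1))*(-3 + (-5*5 - 1)))) - 7 = -135*(-4 + 3*((-1*0)*(-3 + (-25 - 1)))) - 7 = -135*(-4 + 3*(0*(-3 - 26))) - 7 = -135*(-4 + 3*(0*(-29))) - 7 = -135*(-4 + 3*0) - 7 = -135*(-4 + 0) - 7 = -135*(-4) - 7 = 540 - 7 = 533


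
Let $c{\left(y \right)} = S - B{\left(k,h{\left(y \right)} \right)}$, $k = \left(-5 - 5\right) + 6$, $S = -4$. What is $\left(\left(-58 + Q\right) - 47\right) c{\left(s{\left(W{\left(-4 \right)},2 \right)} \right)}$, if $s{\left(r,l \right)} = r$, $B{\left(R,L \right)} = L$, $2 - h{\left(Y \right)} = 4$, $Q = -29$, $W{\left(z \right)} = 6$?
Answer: $268$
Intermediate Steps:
$h{\left(Y \right)} = -2$ ($h{\left(Y \right)} = 2 - 4 = -2$)
$k = -4$ ($k = -10 + 6 = -4$)
$c{\left(y \right)} = -2$ ($c{\left(y \right)} = -4 - -2 = -4 + 2 = -2$)
$\left(\left(-58 + Q\right) - 47\right) c{\left(s{\left(W{\left(-4 \right)},2 \right)} \right)} = \left(\left(-58 - 29\right) - 47\right) \left(-2\right) = \left(-87 - 47\right) \left(-2\right) = \left(-134\right) \left(-2\right) = 268$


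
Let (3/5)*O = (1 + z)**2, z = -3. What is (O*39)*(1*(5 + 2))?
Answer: 1820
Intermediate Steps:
O = 20/3 (O = 5*(1 - 3)**2/3 = (5/3)*(-2)**2 = (5/3)*4 = 20/3 ≈ 6.6667)
(O*39)*(1*(5 + 2)) = ((20/3)*39)*(1*(5 + 2)) = 260*(1*7) = 260*7 = 1820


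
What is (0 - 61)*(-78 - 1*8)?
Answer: 5246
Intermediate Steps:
(0 - 61)*(-78 - 1*8) = -61*(-78 - 8) = -61*(-86) = 5246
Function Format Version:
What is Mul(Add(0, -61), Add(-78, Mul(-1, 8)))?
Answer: 5246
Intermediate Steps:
Mul(Add(0, -61), Add(-78, Mul(-1, 8))) = Mul(-61, Add(-78, -8)) = Mul(-61, -86) = 5246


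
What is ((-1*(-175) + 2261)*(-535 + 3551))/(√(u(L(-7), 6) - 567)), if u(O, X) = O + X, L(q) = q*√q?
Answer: 7346976/√(-561 - 7*I*√7) ≈ 5116.6 + 3.1006e+5*I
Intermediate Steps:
L(q) = q^(3/2)
((-1*(-175) + 2261)*(-535 + 3551))/(√(u(L(-7), 6) - 567)) = ((-1*(-175) + 2261)*(-535 + 3551))/(√(((-7)^(3/2) + 6) - 567)) = ((175 + 2261)*3016)/(√((-7*I*√7 + 6) - 567)) = (2436*3016)/(√((6 - 7*I*√7) - 567)) = 7346976/(√(-561 - 7*I*√7)) = 7346976/√(-561 - 7*I*√7)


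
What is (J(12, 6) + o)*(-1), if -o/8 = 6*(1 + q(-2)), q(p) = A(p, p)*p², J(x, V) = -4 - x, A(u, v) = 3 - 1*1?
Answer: 448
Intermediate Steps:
A(u, v) = 2 (A(u, v) = 3 - 1 = 2)
q(p) = 2*p²
o = -432 (o = -48*(1 + 2*(-2)²) = -48*(1 + 2*4) = -48*(1 + 8) = -48*9 = -8*54 = -432)
(J(12, 6) + o)*(-1) = ((-4 - 1*12) - 432)*(-1) = ((-4 - 12) - 432)*(-1) = (-16 - 432)*(-1) = -448*(-1) = 448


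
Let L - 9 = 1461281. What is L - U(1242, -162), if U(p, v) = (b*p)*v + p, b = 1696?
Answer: 342702032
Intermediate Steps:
U(p, v) = p + 1696*p*v (U(p, v) = (1696*p)*v + p = 1696*p*v + p = p + 1696*p*v)
L = 1461290 (L = 9 + 1461281 = 1461290)
L - U(1242, -162) = 1461290 - 1242*(1 + 1696*(-162)) = 1461290 - 1242*(1 - 274752) = 1461290 - 1242*(-274751) = 1461290 - 1*(-341240742) = 1461290 + 341240742 = 342702032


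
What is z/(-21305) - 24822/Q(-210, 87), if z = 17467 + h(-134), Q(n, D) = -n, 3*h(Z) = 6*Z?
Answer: -507090/4261 ≈ -119.01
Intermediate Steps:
h(Z) = 2*Z (h(Z) = (6*Z)/3 = 2*Z)
z = 17199 (z = 17467 + 2*(-134) = 17467 - 268 = 17199)
z/(-21305) - 24822/Q(-210, 87) = 17199/(-21305) - 24822/((-1*(-210))) = 17199*(-1/21305) - 24822/210 = -17199/21305 - 24822*1/210 = -17199/21305 - 591/5 = -507090/4261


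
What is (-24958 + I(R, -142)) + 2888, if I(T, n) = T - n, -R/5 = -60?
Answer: -21628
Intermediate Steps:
R = 300 (R = -5*(-60) = 300)
(-24958 + I(R, -142)) + 2888 = (-24958 + (300 - 1*(-142))) + 2888 = (-24958 + (300 + 142)) + 2888 = (-24958 + 442) + 2888 = -24516 + 2888 = -21628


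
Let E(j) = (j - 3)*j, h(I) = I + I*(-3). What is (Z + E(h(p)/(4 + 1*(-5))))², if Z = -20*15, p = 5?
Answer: 52900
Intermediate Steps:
h(I) = -2*I (h(I) = I - 3*I = -2*I)
Z = -300
E(j) = j*(-3 + j) (E(j) = (-3 + j)*j = j*(-3 + j))
(Z + E(h(p)/(4 + 1*(-5))))² = (-300 + ((-2*5)/(4 + 1*(-5)))*(-3 + (-2*5)/(4 + 1*(-5))))² = (-300 + (-10/(4 - 5))*(-3 - 10/(4 - 5)))² = (-300 + (-10/(-1))*(-3 - 10/(-1)))² = (-300 + (-10*(-1))*(-3 - 10*(-1)))² = (-300 + 10*(-3 + 10))² = (-300 + 10*7)² = (-300 + 70)² = (-230)² = 52900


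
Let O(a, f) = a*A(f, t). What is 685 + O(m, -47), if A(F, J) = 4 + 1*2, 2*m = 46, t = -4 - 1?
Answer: 823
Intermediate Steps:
t = -5
m = 23 (m = (½)*46 = 23)
A(F, J) = 6 (A(F, J) = 4 + 2 = 6)
O(a, f) = 6*a (O(a, f) = a*6 = 6*a)
685 + O(m, -47) = 685 + 6*23 = 685 + 138 = 823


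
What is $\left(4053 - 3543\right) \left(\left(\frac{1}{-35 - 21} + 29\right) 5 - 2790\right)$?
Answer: $- \frac{37771875}{28} \approx -1.349 \cdot 10^{6}$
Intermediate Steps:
$\left(4053 - 3543\right) \left(\left(\frac{1}{-35 - 21} + 29\right) 5 - 2790\right) = 510 \left(\left(\frac{1}{-56} + 29\right) 5 - 2790\right) = 510 \left(\left(- \frac{1}{56} + 29\right) 5 - 2790\right) = 510 \left(\frac{1623}{56} \cdot 5 - 2790\right) = 510 \left(\frac{8115}{56} - 2790\right) = 510 \left(- \frac{148125}{56}\right) = - \frac{37771875}{28}$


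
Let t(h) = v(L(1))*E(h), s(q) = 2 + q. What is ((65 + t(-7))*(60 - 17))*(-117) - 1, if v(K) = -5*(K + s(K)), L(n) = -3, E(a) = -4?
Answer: 75464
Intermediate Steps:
v(K) = -10 - 10*K (v(K) = -5*(K + (2 + K)) = -5*(2 + 2*K) = -10 - 10*K)
t(h) = -80 (t(h) = (-10 - 10*(-3))*(-4) = (-10 + 30)*(-4) = 20*(-4) = -80)
((65 + t(-7))*(60 - 17))*(-117) - 1 = ((65 - 80)*(60 - 17))*(-117) - 1 = -15*43*(-117) - 1 = -645*(-117) - 1 = 75465 - 1 = 75464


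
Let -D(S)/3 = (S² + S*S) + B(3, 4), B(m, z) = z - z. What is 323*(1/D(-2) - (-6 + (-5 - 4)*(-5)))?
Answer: -302651/24 ≈ -12610.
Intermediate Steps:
B(m, z) = 0
D(S) = -6*S² (D(S) = -3*((S² + S*S) + 0) = -3*((S² + S²) + 0) = -3*(2*S² + 0) = -6*S²)
323*(1/D(-2) - (-6 + (-5 - 4)*(-5))) = 323*(1/(-6*(-2)²) - (-6 + (-5 - 4)*(-5))) = 323*(1/(-6*4) - (-6 - 9*(-5))) = 323*(1/(-24) - (-6 + 45)) = 323*(-1/24 - 1*39) = 323*(-1/24 - 39) = 323*(-937/24) = -302651/24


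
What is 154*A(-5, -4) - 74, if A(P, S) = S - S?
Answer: -74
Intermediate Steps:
A(P, S) = 0
154*A(-5, -4) - 74 = 154*0 - 74 = 0 - 74 = -74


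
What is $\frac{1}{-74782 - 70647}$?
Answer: $- \frac{1}{145429} \approx -6.8762 \cdot 10^{-6}$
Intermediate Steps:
$\frac{1}{-74782 - 70647} = \frac{1}{-145429} = - \frac{1}{145429}$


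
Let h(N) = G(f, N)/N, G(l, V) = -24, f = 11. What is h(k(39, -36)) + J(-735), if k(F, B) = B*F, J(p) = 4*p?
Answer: -343978/117 ≈ -2940.0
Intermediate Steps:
h(N) = -24/N
h(k(39, -36)) + J(-735) = -24/((-36*39)) + 4*(-735) = -24/(-1404) - 2940 = -24*(-1/1404) - 2940 = 2/117 - 2940 = -343978/117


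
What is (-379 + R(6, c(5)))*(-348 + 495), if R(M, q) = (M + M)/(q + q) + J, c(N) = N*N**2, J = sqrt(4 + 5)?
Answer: -6908118/125 ≈ -55265.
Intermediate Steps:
J = 3 (J = sqrt(9) = 3)
c(N) = N**3
R(M, q) = 3 + M/q (R(M, q) = (M + M)/(q + q) + 3 = (2*M)/((2*q)) + 3 = (2*M)*(1/(2*q)) + 3 = M/q + 3 = 3 + M/q)
(-379 + R(6, c(5)))*(-348 + 495) = (-379 + (3 + 6/(5**3)))*(-348 + 495) = (-379 + (3 + 6/125))*147 = (-379 + 381/125)*147 = -46994/125*147 = -6908118/125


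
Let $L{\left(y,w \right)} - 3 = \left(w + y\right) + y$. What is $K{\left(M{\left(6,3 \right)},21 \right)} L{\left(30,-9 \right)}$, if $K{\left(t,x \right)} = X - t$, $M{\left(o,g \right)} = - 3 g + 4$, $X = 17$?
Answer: $1188$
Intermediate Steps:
$M{\left(o,g \right)} = 4 - 3 g$
$L{\left(y,w \right)} = 3 + w + 2 y$ ($L{\left(y,w \right)} = 3 + \left(\left(w + y\right) + y\right) = 3 + \left(w + 2 y\right) = 3 + w + 2 y$)
$K{\left(t,x \right)} = 17 - t$
$K{\left(M{\left(6,3 \right)},21 \right)} L{\left(30,-9 \right)} = \left(17 - \left(4 - 9\right)\right) \left(3 - 9 + 2 \cdot 30\right) = \left(17 - \left(4 - 9\right)\right) \left(3 - 9 + 60\right) = \left(17 - -5\right) 54 = \left(17 + 5\right) 54 = 22 \cdot 54 = 1188$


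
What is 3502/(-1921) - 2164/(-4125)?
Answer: -605218/466125 ≈ -1.2984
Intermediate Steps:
3502/(-1921) - 2164/(-4125) = 3502*(-1/1921) - 2164*(-1/4125) = -206/113 + 2164/4125 = -605218/466125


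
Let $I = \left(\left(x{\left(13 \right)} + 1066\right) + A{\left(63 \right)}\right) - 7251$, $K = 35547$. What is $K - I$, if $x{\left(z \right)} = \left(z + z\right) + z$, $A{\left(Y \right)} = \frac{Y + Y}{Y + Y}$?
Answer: $41692$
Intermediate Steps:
$A{\left(Y \right)} = 1$ ($A{\left(Y \right)} = \frac{2 Y}{2 Y} = 2 Y \frac{1}{2 Y} = 1$)
$x{\left(z \right)} = 3 z$ ($x{\left(z \right)} = 2 z + z = 3 z$)
$I = -6145$ ($I = \left(\left(3 \cdot 13 + 1066\right) + 1\right) - 7251 = \left(\left(39 + 1066\right) + 1\right) - 7251 = \left(1105 + 1\right) - 7251 = 1106 - 7251 = -6145$)
$K - I = 35547 - -6145 = 35547 + 6145 = 41692$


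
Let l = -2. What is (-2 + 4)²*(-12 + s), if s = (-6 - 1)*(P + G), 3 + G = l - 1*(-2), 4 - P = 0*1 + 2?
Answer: -20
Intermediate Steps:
P = 2 (P = 4 - (0*1 + 2) = 4 - (0 + 2) = 4 - 1*2 = 4 - 2 = 2)
G = -3 (G = -3 + (-2 - 1*(-2)) = -3 + (-2 + 2) = -3 + 0 = -3)
s = 7 (s = (-6 - 1)*(2 - 3) = -7*(-1) = 7)
(-2 + 4)²*(-12 + s) = (-2 + 4)²*(-12 + 7) = 2²*(-5) = 4*(-5) = -20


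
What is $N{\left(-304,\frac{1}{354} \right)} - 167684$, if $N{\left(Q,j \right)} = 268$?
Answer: $-167416$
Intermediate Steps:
$N{\left(-304,\frac{1}{354} \right)} - 167684 = 268 - 167684 = -167416$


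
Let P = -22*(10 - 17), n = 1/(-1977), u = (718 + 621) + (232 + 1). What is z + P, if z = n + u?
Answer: 3412301/1977 ≈ 1726.0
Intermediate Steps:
u = 1572 (u = 1339 + 233 = 1572)
n = -1/1977 ≈ -0.00050582
P = 154 (P = -22*(-7) = 154)
z = 3107843/1977 (z = -1/1977 + 1572 = 3107843/1977 ≈ 1572.0)
z + P = 3107843/1977 + 154 = 3412301/1977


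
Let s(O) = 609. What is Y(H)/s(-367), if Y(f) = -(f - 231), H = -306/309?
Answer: 7965/20909 ≈ 0.38094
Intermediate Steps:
H = -102/103 (H = -306*1/309 = -102/103 ≈ -0.99029)
Y(f) = 231 - f (Y(f) = -(-231 + f) = 231 - f)
Y(H)/s(-367) = (231 - 1*(-102/103))/609 = (231 + 102/103)*(1/609) = (23895/103)*(1/609) = 7965/20909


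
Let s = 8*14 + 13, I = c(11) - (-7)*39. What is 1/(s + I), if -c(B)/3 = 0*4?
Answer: 1/398 ≈ 0.0025126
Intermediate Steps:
c(B) = 0 (c(B) = -0*4 = -3*0 = 0)
I = 273 (I = 0 - (-7)*39 = 0 - 1*(-273) = 0 + 273 = 273)
s = 125 (s = 112 + 13 = 125)
1/(s + I) = 1/(125 + 273) = 1/398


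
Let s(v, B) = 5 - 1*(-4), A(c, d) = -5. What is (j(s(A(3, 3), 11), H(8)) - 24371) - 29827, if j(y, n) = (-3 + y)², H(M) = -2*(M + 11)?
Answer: -54162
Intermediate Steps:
s(v, B) = 9 (s(v, B) = 5 + 4 = 9)
H(M) = -22 - 2*M (H(M) = -2*(11 + M) = -(22 + 2*M) = -22 - 2*M)
(j(s(A(3, 3), 11), H(8)) - 24371) - 29827 = ((-3 + 9)² - 24371) - 29827 = (6² - 24371) - 29827 = (36 - 24371) - 29827 = -24335 - 29827 = -54162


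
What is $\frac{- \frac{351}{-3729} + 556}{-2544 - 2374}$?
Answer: $- \frac{691225}{6113074} \approx -0.11307$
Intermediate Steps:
$\frac{- \frac{351}{-3729} + 556}{-2544 - 2374} = \frac{\left(-351\right) \left(- \frac{1}{3729}\right) + 556}{-4918} = \left(\frac{117}{1243} + 556\right) \left(- \frac{1}{4918}\right) = \frac{691225}{1243} \left(- \frac{1}{4918}\right) = - \frac{691225}{6113074}$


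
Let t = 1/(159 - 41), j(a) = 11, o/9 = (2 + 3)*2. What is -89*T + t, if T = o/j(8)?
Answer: -945169/1298 ≈ -728.17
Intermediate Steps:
o = 90 (o = 9*((2 + 3)*2) = 9*(5*2) = 9*10 = 90)
T = 90/11 ≈ 8.1818
t = 1/118 ≈ 0.0084746
-89*T + t = -89*90/11 + 1/118 = -8010/11 + 1/118 = -945169/1298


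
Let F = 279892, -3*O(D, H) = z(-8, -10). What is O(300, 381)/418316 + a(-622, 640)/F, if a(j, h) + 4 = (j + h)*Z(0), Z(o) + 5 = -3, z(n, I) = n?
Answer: -11468323/21953119101 ≈ -0.00052240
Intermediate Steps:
O(D, H) = 8/3 (O(D, H) = -⅓*(-8) = 8/3)
Z(o) = -8 (Z(o) = -5 - 3 = -8)
a(j, h) = -4 - 8*h - 8*j (a(j, h) = -4 + (j + h)*(-8) = -4 + (h + j)*(-8) = -4 + (-8*h - 8*j) = -4 - 8*h - 8*j)
O(300, 381)/418316 + a(-622, 640)/F = (8/3)/418316 + (-4 - 8*640 - 8*(-622))/279892 = (8/3)*(1/418316) + (-4 - 5120 + 4976)*(1/279892) = 2/313737 - 148*1/279892 = 2/313737 - 37/69973 = -11468323/21953119101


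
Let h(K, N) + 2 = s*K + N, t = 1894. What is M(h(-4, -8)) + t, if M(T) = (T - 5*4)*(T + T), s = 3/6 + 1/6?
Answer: 24494/9 ≈ 2721.6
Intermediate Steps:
s = ⅔ (s = 3*(⅙) + 1*(⅙) = ½ + ⅙ = ⅔ ≈ 0.66667)
h(K, N) = -2 + N + 2*K/3 (h(K, N) = -2 + (2*K/3 + N) = -2 + (N + 2*K/3) = -2 + N + 2*K/3)
M(T) = 2*T*(-20 + T) (M(T) = (T - 20)*(2*T) = (-20 + T)*(2*T) = 2*T*(-20 + T))
M(h(-4, -8)) + t = 2*(-2 - 8 + (⅔)*(-4))*(-20 + (-2 - 8 + (⅔)*(-4))) + 1894 = 2*(-2 - 8 - 8/3)*(-20 + (-2 - 8 - 8/3)) + 1894 = 2*(-38/3)*(-20 - 38/3) + 1894 = 2*(-38/3)*(-98/3) + 1894 = 7448/9 + 1894 = 24494/9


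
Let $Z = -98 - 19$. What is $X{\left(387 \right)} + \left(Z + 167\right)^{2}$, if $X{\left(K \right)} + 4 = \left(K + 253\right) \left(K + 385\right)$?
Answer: $496576$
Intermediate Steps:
$Z = -117$
$X{\left(K \right)} = -4 + \left(253 + K\right) \left(385 + K\right)$ ($X{\left(K \right)} = -4 + \left(K + 253\right) \left(K + 385\right) = -4 + \left(253 + K\right) \left(385 + K\right)$)
$X{\left(387 \right)} + \left(Z + 167\right)^{2} = \left(97401 + 387^{2} + 638 \cdot 387\right) + \left(-117 + 167\right)^{2} = \left(97401 + 149769 + 246906\right) + 50^{2} = 494076 + 2500 = 496576$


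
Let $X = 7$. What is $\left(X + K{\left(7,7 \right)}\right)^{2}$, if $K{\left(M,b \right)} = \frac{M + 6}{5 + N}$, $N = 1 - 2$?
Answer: $\frac{1681}{16} \approx 105.06$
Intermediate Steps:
$N = -1$
$K{\left(M,b \right)} = \frac{3}{2} + \frac{M}{4}$ ($K{\left(M,b \right)} = \frac{M + 6}{5 - 1} = \frac{6 + M}{4} = \left(6 + M\right) \frac{1}{4} = \frac{3}{2} + \frac{M}{4}$)
$\left(X + K{\left(7,7 \right)}\right)^{2} = \left(7 + \left(\frac{3}{2} + \frac{1}{4} \cdot 7\right)\right)^{2} = \left(7 + \left(\frac{3}{2} + \frac{7}{4}\right)\right)^{2} = \left(7 + \frac{13}{4}\right)^{2} = \left(\frac{41}{4}\right)^{2} = \frac{1681}{16}$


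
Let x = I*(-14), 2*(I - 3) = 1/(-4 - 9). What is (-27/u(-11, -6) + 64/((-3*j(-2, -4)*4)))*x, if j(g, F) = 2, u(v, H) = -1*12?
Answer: 2695/156 ≈ 17.276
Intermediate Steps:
u(v, H) = -12
I = 77/26 (I = 3 + 1/(2*(-4 - 9)) = 3 + (½)/(-13) = 3 + (½)*(-1/13) = 3 - 1/26 = 77/26 ≈ 2.9615)
x = -539/13 (x = (77/26)*(-14) = -539/13 ≈ -41.462)
(-27/u(-11, -6) + 64/((-3*j(-2, -4)*4)))*x = (-27/(-12) + 64/((-3*2*4)))*(-539/13) = (-27*(-1/12) + 64/((-6*4)))*(-539/13) = (9/4 + 64/(-24))*(-539/13) = (9/4 + 64*(-1/24))*(-539/13) = (9/4 - 8/3)*(-539/13) = -5/12*(-539/13) = 2695/156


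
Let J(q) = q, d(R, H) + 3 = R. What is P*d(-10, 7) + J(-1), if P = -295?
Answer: 3834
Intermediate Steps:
d(R, H) = -3 + R
P*d(-10, 7) + J(-1) = -295*(-3 - 10) - 1 = -295*(-13) - 1 = 3835 - 1 = 3834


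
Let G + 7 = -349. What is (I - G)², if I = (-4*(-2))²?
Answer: 176400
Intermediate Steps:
G = -356 (G = -7 - 349 = -356)
I = 64 (I = 8² = 64)
(I - G)² = (64 - 1*(-356))² = (64 + 356)² = 420² = 176400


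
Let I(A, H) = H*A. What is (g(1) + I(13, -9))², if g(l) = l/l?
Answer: 13456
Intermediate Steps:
I(A, H) = A*H
g(l) = 1
(g(1) + I(13, -9))² = (1 + 13*(-9))² = (1 - 117)² = (-116)² = 13456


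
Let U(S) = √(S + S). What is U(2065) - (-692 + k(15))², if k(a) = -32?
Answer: -524176 + √4130 ≈ -5.2411e+5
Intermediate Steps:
U(S) = √2*√S (U(S) = √(2*S) = √2*√S)
U(2065) - (-692 + k(15))² = √2*√2065 - (-692 - 32)² = √4130 - 1*(-724)² = √4130 - 1*524176 = √4130 - 524176 = -524176 + √4130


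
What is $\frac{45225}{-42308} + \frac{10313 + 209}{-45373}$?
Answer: $- \frac{2497158701}{1919640884} \approx -1.3008$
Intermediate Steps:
$\frac{45225}{-42308} + \frac{10313 + 209}{-45373} = 45225 \left(- \frac{1}{42308}\right) + 10522 \left(- \frac{1}{45373}\right) = - \frac{45225}{42308} - \frac{10522}{45373} = - \frac{2497158701}{1919640884}$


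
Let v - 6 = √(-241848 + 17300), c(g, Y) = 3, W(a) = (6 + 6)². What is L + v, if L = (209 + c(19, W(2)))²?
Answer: 44950 + 2*I*√56137 ≈ 44950.0 + 473.86*I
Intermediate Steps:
W(a) = 144 (W(a) = 12² = 144)
L = 44944 (L = (209 + 3)² = 212² = 44944)
v = 6 + 2*I*√56137 (v = 6 + √(-241848 + 17300) = 6 + √(-224548) = 6 + 2*I*√56137 ≈ 6.0 + 473.86*I)
L + v = 44944 + (6 + 2*I*√56137) = 44950 + 2*I*√56137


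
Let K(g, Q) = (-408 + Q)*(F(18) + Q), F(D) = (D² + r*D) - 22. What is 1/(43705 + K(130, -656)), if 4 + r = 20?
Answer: 1/113929 ≈ 8.7774e-6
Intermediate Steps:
r = 16 (r = -4 + 20 = 16)
F(D) = -22 + D² + 16*D (F(D) = (D² + 16*D) - 22 = -22 + D² + 16*D)
K(g, Q) = (-408 + Q)*(590 + Q) (K(g, Q) = (-408 + Q)*((-22 + 18² + 16*18) + Q) = (-408 + Q)*((-22 + 324 + 288) + Q) = (-408 + Q)*(590 + Q))
1/(43705 + K(130, -656)) = 1/(43705 + (-240720 + (-656)² + 182*(-656))) = 1/(43705 + (-240720 + 430336 - 119392)) = 1/(43705 + 70224) = 1/113929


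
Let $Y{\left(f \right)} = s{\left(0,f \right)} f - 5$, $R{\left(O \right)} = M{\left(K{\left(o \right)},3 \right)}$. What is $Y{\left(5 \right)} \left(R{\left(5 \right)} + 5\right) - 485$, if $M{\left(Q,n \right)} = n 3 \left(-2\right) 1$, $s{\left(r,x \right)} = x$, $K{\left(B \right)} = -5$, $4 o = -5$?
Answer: $-745$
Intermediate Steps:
$o = - \frac{5}{4}$ ($o = \frac{1}{4} \left(-5\right) = - \frac{5}{4} \approx -1.25$)
$M{\left(Q,n \right)} = - 6 n$ ($M{\left(Q,n \right)} = n \left(-6\right) 1 = - 6 n 1 = - 6 n$)
$R{\left(O \right)} = -18$ ($R{\left(O \right)} = \left(-6\right) 3 = -18$)
$Y{\left(f \right)} = -5 + f^{2}$ ($Y{\left(f \right)} = f f - 5 = f^{2} - 5 = -5 + f^{2}$)
$Y{\left(5 \right)} \left(R{\left(5 \right)} + 5\right) - 485 = \left(-5 + 5^{2}\right) \left(-18 + 5\right) - 485 = \left(-5 + 25\right) \left(-13\right) - 485 = 20 \left(-13\right) - 485 = -260 - 485 = -745$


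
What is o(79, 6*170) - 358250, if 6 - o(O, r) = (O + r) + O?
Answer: -359422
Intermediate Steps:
o(O, r) = 6 - r - 2*O (o(O, r) = 6 - ((O + r) + O) = 6 - (r + 2*O) = 6 + (-r - 2*O) = 6 - r - 2*O)
o(79, 6*170) - 358250 = (6 - 6*170 - 2*79) - 358250 = (6 - 1*1020 - 158) - 358250 = (6 - 1020 - 158) - 358250 = -1172 - 358250 = -359422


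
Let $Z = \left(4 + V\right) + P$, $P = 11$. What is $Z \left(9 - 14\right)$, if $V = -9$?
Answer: $-30$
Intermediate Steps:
$Z = 6$ ($Z = \left(4 - 9\right) + 11 = -5 + 11 = 6$)
$Z \left(9 - 14\right) = 6 \left(9 - 14\right) = 6 \left(-5\right) = -30$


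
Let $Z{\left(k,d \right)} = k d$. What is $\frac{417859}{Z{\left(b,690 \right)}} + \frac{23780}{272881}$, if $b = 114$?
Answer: $\frac{115896316579}{21464819460} \approx 5.3994$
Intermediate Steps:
$Z{\left(k,d \right)} = d k$
$\frac{417859}{Z{\left(b,690 \right)}} + \frac{23780}{272881} = \frac{417859}{690 \cdot 114} + \frac{23780}{272881} = \frac{417859}{78660} + 23780 \cdot \frac{1}{272881} = 417859 \cdot \frac{1}{78660} + \frac{23780}{272881} = \frac{417859}{78660} + \frac{23780}{272881} = \frac{115896316579}{21464819460}$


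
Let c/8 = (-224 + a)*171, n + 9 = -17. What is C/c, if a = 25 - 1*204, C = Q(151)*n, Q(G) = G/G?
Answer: 1/21204 ≈ 4.7161e-5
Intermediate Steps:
n = -26 (n = -9 - 17 = -26)
Q(G) = 1
C = -26 (C = 1*(-26) = -26)
a = -179 (a = 25 - 204 = -179)
c = -551304 (c = 8*((-224 - 179)*171) = 8*(-403*171) = 8*(-68913) = -551304)
C/c = -26/(-551304) = -26*(-1/551304) = 1/21204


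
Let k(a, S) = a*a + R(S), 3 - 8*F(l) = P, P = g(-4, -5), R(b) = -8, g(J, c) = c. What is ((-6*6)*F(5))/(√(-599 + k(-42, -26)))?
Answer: -36*√1157/1157 ≈ -1.0584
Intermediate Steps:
P = -5
F(l) = 1 (F(l) = 3/8 - ⅛*(-5) = 3/8 + 5/8 = 1)
k(a, S) = -8 + a² (k(a, S) = a*a - 8 = a² - 8 = -8 + a²)
((-6*6)*F(5))/(√(-599 + k(-42, -26))) = (-6*6*1)/(√(-599 + (-8 + (-42)²))) = (-36*1)/(√(-599 + (-8 + 1764))) = -36/√(-599 + 1756) = -36*√1157/1157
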